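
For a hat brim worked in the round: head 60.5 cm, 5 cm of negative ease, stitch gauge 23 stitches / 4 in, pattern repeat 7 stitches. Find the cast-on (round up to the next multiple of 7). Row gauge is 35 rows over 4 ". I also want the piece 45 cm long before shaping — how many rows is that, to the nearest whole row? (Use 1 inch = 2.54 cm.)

Cast on 126 stitches; work 155 rows.

Finished = 60.5 − 5 = 55.5 cm.
55.5 cm × 1/2.54 = 21.85 inches.
23/4 = 5.75 sts per in; 21.85 × 5.75 = 125.64 sts.
Next multiple of 7 → 126.
45 cm = 17.72 inches; × 8.75 = 155.02 → 155 rows.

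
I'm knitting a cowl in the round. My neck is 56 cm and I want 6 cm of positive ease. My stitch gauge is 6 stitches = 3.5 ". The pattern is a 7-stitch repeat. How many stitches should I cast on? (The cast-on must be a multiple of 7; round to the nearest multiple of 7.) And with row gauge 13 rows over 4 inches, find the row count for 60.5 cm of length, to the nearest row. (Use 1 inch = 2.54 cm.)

Cast on 42 stitches; work 77 rows.

Finished = 56 + 6 = 62 cm.
62 cm × 1/2.54 = 24.41 inches.
6/3.5 = 1.714 sts per in; 24.41 × 1.714 = 41.84 sts.
Nearest multiple of 7 → 42.
60.5 cm = 23.82 inches; × 3.25 = 77.41 → 77 rows.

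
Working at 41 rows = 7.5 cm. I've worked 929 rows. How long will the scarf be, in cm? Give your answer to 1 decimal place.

169.9 cm.

41 rows / 7.5 cm = 5.467 rows per cm.
929 / 5.467 = 169.94 cm.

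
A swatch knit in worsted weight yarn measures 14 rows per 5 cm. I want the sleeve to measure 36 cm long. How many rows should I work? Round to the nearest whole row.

14 rows / 5 cm = 2.8 rows per cm.
36 × 2.8 = 100.80 rows.
Round to nearest → 101.

Knit 101 rows.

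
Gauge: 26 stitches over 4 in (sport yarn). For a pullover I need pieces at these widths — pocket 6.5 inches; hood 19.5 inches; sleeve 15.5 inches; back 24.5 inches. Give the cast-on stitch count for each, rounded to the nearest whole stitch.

pocket 42; hood 127; sleeve 101; back 159.

Rate = 26/4 = 6.5 sts per in.
pocket: 6.5 × 6.5 = 42.25 → 42.
hood: 19.5 × 6.5 = 126.75 → 127.
sleeve: 15.5 × 6.5 = 100.75 → 101.
back: 24.5 × 6.5 = 159.25 → 159.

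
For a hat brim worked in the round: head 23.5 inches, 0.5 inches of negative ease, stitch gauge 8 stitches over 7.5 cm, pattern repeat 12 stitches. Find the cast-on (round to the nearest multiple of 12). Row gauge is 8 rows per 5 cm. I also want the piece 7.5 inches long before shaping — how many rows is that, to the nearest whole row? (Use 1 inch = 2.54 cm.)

Finished = 23.5 − 0.5 = 23 inches.
23 inches × 2.54 = 58.42 cm.
8/7.5 = 1.067 sts per cm; 58.42 × 1.067 = 62.31 sts.
Nearest multiple of 12 → 60.
7.5 inches = 19.05 cm; × 1.6 = 30.48 → 30 rows.

Cast on 60 stitches; work 30 rows.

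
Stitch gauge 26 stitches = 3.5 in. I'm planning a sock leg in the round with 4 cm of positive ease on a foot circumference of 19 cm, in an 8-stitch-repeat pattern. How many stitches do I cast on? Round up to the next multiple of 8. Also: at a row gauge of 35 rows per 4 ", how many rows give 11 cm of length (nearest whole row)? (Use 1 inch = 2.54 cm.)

Cast on 72 stitches; work 38 rows.

Finished = 19 + 4 = 23 cm.
23 cm × 1/2.54 = 9.06 inches.
26/3.5 = 7.429 sts per in; 9.06 × 7.429 = 67.27 sts.
Next multiple of 8 → 72.
11 cm = 4.33 inches; × 8.75 = 37.89 → 38 rows.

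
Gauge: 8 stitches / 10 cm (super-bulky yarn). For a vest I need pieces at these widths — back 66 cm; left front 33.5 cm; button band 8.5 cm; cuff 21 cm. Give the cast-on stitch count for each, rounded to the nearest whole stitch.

back 53; left front 27; button band 7; cuff 17.

Rate = 8/10 = 0.8 sts per cm.
back: 66 × 0.8 = 52.80 → 53.
left front: 33.5 × 0.8 = 26.80 → 27.
button band: 8.5 × 0.8 = 6.80 → 7.
cuff: 21 × 0.8 = 16.80 → 17.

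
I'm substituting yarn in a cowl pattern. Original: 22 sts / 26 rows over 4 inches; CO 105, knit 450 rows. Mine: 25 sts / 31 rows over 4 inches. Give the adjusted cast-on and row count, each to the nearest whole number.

Cast on 119 stitches; work 537 rows.

Stitches: 105 × 25/22 = 119.32 → 119.
Rows: 450 × 31/26 = 536.54 → 537.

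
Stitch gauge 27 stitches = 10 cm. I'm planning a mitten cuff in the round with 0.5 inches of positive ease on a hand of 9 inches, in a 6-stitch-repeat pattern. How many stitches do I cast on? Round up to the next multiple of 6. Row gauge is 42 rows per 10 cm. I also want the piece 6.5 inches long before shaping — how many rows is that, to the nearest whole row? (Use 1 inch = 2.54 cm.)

Finished = 9 + 0.5 = 9.5 inches.
9.5 inches × 2.54 = 24.13 cm.
27/10 = 2.7 sts per cm; 24.13 × 2.7 = 65.15 sts.
Next multiple of 6 → 66.
6.5 inches = 16.51 cm; × 4.2 = 69.34 → 69 rows.

Cast on 66 stitches; work 69 rows.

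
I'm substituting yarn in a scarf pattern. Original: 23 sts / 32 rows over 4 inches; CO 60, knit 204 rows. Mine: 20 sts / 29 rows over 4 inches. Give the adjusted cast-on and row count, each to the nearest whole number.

Cast on 52 stitches; work 185 rows.

Stitches: 60 × 20/23 = 52.17 → 52.
Rows: 204 × 29/32 = 184.88 → 185.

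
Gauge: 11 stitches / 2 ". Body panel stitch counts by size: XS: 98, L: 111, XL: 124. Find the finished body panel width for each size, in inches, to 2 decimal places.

11/2 = 5.5 sts per in.
XS: 98 / 5.5 = 17.818 → 17.82 in.
L: 111 / 5.5 = 20.182 → 20.18 in.
XL: 124 / 5.5 = 22.545 → 22.55 in.

XS 17.82 inches; L 20.18 inches; XL 22.55 inches.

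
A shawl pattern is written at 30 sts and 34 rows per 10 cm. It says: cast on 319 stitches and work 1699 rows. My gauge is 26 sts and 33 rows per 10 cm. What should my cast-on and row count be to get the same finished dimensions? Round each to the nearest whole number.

Cast on 276 stitches; work 1649 rows.

Stitches: 319 × 26/30 = 276.47 → 276.
Rows: 1699 × 33/34 = 1649.03 → 1649.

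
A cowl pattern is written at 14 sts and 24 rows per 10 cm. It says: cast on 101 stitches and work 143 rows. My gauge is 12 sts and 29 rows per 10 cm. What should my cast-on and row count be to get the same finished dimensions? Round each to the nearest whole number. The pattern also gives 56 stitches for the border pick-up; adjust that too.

Cast on 87 stitches; work 173 rows; border pick-up 48 stitches.

Stitches: 101 × 12/14 = 86.57 → 87.
Rows: 143 × 29/24 = 172.79 → 173.
border pick-up: 56 × 12/14 = 48.00 → 48.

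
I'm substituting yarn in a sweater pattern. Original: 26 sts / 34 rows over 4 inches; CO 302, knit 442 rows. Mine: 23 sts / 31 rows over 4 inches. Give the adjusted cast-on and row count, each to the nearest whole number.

Cast on 267 stitches; work 403 rows.

Stitches: 302 × 23/26 = 267.15 → 267.
Rows: 442 × 31/34 = 403.00 → 403.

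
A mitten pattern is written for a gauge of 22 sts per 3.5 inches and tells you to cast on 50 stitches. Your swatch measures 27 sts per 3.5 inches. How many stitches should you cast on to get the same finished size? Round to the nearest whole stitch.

61 stitches.

Scale factor = 27 / 22 = 1.227.
50 × 27 / 22 = 61.36 sts.
→ 61 sts.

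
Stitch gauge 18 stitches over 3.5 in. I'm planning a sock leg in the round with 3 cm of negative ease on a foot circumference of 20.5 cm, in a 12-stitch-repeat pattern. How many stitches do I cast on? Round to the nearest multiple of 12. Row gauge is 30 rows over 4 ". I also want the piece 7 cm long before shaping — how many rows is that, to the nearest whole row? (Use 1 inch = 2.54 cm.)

Cast on 36 stitches; work 21 rows.

Finished = 20.5 − 3 = 17.5 cm.
17.5 cm × 1/2.54 = 6.89 inches.
18/3.5 = 5.143 sts per in; 6.89 × 5.143 = 35.43 sts.
Nearest multiple of 12 → 36.
7 cm = 2.76 inches; × 7.5 = 20.67 → 21 rows.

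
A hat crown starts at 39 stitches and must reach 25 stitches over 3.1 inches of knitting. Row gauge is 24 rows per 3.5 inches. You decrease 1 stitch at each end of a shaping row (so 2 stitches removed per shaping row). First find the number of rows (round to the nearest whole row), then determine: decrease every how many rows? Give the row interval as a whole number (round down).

Decrease every 3rd row.

Rows = 3.1 × 6.857 = 21.3 → 21 rows.
Stitches to remove: 14 → 7 shaping rows (at 2 st each).
21 / 7 = 3.00 → every 3 rows.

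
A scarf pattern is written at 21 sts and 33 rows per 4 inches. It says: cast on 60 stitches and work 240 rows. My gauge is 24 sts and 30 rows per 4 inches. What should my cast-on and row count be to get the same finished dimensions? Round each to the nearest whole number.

Cast on 69 stitches; work 218 rows.

Stitches: 60 × 24/21 = 68.57 → 69.
Rows: 240 × 30/33 = 218.18 → 218.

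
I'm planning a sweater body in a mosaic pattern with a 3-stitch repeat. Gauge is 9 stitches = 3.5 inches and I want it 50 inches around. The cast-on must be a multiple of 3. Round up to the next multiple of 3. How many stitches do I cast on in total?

9 / 3.5 = 2.571 sts per inch.
50 × 2.571 = 128.57 sts.
Next multiple of 3: 129.

CO 129 sts.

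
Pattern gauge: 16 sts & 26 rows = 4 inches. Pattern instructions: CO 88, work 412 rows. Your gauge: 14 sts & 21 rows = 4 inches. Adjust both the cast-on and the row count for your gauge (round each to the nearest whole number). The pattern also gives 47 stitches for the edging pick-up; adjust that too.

Cast on 77 stitches; work 333 rows; edging pick-up 41 stitches.

Stitches: 88 × 14/16 = 77.00 → 77.
Rows: 412 × 21/26 = 332.77 → 333.
edging pick-up: 47 × 14/16 = 41.12 → 41.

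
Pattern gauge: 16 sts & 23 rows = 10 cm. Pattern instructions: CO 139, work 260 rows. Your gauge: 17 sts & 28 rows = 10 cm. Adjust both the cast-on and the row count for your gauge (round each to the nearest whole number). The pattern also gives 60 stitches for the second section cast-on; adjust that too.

Stitches: 139 × 17/16 = 147.69 → 148.
Rows: 260 × 28/23 = 316.52 → 317.
second section cast-on: 60 × 17/16 = 63.75 → 64.

Cast on 148 stitches; work 317 rows; second section cast-on 64 stitches.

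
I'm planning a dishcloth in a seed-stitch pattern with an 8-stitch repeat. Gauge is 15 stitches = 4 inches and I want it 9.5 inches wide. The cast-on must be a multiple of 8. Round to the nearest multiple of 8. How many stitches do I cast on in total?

15 / 4 = 3.75 sts per inch.
9.5 × 3.75 = 35.62 sts.
Nearest multiple of 8: 32.

32 stitches.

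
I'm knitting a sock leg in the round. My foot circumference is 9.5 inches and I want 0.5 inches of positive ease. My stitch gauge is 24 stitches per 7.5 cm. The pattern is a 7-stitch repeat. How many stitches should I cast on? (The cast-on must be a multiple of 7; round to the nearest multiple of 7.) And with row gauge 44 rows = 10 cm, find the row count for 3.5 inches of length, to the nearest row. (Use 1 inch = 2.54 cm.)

Finished = 9.5 + 0.5 = 10 inches.
10 inches × 2.54 = 25.40 cm.
24/7.5 = 3.2 sts per cm; 25.40 × 3.2 = 81.28 sts.
Nearest multiple of 7 → 84.
3.5 inches = 8.89 cm; × 4.4 = 39.12 → 39 rows.

Cast on 84 stitches; work 39 rows.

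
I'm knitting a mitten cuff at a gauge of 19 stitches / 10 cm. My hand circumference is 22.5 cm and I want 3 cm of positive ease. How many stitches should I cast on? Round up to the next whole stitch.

Finished = 22.5 + 3 = 25.5 cm.
19 / 10 = 1.9 sts per cm.
25.50 × 1.9 = 48.45 sts.
→ 49 sts.

CO 49 sts.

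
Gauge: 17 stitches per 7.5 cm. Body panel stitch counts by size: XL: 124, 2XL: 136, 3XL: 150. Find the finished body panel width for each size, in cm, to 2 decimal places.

17/7.5 = 2.267 sts per cm.
XL: 124 / 2.267 = 54.706 → 54.71 cm.
2XL: 136 / 2.267 = 60.000 → 60.00 cm.
3XL: 150 / 2.267 = 66.176 → 66.18 cm.

XL 54.71 cm; 2XL 60.00 cm; 3XL 66.18 cm.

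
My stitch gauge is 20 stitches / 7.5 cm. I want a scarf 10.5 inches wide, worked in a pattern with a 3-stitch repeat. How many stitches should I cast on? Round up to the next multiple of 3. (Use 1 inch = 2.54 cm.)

Cast on 72 stitches.

10.5 in = 10.5 × 2.54 = 26.67 cm.
20 / 7.5 = 2.667 sts/cm.
26.67 × 2.667 = 71.12 sts.
→ 72.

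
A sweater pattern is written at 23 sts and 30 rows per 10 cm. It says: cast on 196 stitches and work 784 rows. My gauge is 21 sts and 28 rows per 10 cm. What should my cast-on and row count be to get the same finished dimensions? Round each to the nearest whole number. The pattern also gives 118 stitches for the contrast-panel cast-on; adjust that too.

Cast on 179 stitches; work 732 rows; contrast-panel cast-on 108 stitches.

Stitches: 196 × 21/23 = 178.96 → 179.
Rows: 784 × 28/30 = 731.73 → 732.
contrast-panel cast-on: 118 × 21/23 = 107.74 → 108.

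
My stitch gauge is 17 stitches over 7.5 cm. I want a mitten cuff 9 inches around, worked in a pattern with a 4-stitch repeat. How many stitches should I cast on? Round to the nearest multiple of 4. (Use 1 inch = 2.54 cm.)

Cast on 52 stitches.

9 in = 9 × 2.54 = 22.86 cm.
17 / 7.5 = 2.267 sts/cm.
22.86 × 2.267 = 51.82 sts.
→ 52.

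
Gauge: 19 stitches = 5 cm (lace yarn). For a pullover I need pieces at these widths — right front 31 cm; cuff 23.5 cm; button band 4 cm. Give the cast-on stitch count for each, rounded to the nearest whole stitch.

Rate = 19/5 = 3.8 sts per cm.
right front: 31 × 3.8 = 117.80 → 118.
cuff: 23.5 × 3.8 = 89.30 → 89.
button band: 4 × 3.8 = 15.20 → 15.

right front 118; cuff 89; button band 15.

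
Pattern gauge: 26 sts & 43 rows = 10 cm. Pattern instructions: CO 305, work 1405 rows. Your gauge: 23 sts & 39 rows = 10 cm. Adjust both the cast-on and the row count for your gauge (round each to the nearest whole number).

Stitches: 305 × 23/26 = 269.81 → 270.
Rows: 1405 × 39/43 = 1274.30 → 1274.

Cast on 270 stitches; work 1274 rows.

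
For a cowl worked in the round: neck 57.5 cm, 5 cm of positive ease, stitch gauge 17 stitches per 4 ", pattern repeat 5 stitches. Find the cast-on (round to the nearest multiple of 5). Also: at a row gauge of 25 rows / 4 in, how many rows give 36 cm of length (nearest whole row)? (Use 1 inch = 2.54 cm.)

Cast on 105 stitches; work 89 rows.

Finished = 57.5 + 5 = 62.5 cm.
62.5 cm × 1/2.54 = 24.61 inches.
17/4 = 4.25 sts per in; 24.61 × 4.25 = 104.58 sts.
Nearest multiple of 5 → 105.
36 cm = 14.17 inches; × 6.25 = 88.58 → 89 rows.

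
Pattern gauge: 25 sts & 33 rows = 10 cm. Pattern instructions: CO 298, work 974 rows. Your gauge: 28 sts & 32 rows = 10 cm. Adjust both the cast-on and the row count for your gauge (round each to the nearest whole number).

Stitches: 298 × 28/25 = 333.76 → 334.
Rows: 974 × 32/33 = 944.48 → 944.

Cast on 334 stitches; work 944 rows.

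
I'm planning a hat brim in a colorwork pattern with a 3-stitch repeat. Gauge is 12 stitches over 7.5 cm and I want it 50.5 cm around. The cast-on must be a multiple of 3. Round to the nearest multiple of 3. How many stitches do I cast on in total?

CO 81 sts.

12 / 7.5 = 1.6 sts per cm.
50.5 × 1.6 = 80.80 sts.
Nearest multiple of 3: 81.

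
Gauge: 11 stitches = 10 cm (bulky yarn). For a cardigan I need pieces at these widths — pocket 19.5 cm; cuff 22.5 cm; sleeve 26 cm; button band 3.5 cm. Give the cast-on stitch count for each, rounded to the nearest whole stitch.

pocket 21; cuff 25; sleeve 29; button band 4.

Rate = 11/10 = 1.1 sts per cm.
pocket: 19.5 × 1.1 = 21.45 → 21.
cuff: 22.5 × 1.1 = 24.75 → 25.
sleeve: 26 × 1.1 = 28.60 → 29.
button band: 3.5 × 1.1 = 3.85 → 4.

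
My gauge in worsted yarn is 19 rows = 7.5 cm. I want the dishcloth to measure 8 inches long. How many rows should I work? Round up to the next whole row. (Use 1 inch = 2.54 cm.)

Work 52 rows.

8 in = 20.32 cm.
19 rows / 7.5 cm = 2.533 rows per cm.
20.32 × 2.533 = 51.48 rows.
Round up → 52.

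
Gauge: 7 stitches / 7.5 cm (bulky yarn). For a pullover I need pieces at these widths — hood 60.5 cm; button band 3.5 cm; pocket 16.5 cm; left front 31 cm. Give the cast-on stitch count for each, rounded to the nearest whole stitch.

Rate = 7/7.5 = 0.933 sts per cm.
hood: 60.5 × 0.933 = 56.47 → 56.
button band: 3.5 × 0.933 = 3.27 → 3.
pocket: 16.5 × 0.933 = 15.40 → 15.
left front: 31 × 0.933 = 28.93 → 29.

hood 56; button band 3; pocket 15; left front 29.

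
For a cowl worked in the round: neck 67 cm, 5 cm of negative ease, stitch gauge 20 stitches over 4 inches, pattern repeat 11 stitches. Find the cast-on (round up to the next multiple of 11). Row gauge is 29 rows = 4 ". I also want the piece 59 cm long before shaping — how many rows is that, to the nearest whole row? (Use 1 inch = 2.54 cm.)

Cast on 132 stitches; work 168 rows.

Finished = 67 − 5 = 62 cm.
62 cm × 1/2.54 = 24.41 inches.
20/4 = 5 sts per in; 24.41 × 5 = 122.05 sts.
Next multiple of 11 → 132.
59 cm = 23.23 inches; × 7.25 = 168.41 → 168 rows.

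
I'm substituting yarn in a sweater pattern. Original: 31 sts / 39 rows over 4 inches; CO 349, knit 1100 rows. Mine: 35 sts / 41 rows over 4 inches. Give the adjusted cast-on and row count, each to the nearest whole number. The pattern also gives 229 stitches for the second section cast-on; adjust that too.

Cast on 394 stitches; work 1156 rows; second section cast-on 259 stitches.

Stitches: 349 × 35/31 = 394.03 → 394.
Rows: 1100 × 41/39 = 1156.41 → 1156.
second section cast-on: 229 × 35/31 = 258.55 → 259.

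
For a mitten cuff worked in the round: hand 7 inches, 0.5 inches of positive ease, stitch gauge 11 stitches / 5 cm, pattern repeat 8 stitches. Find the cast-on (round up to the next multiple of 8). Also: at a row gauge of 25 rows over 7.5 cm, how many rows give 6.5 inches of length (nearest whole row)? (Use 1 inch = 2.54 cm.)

Finished = 7 + 0.5 = 7.5 inches.
7.5 inches × 2.54 = 19.05 cm.
11/5 = 2.2 sts per cm; 19.05 × 2.2 = 41.91 sts.
Next multiple of 8 → 48.
6.5 inches = 16.51 cm; × 3.333 = 55.03 → 55 rows.

Cast on 48 stitches; work 55 rows.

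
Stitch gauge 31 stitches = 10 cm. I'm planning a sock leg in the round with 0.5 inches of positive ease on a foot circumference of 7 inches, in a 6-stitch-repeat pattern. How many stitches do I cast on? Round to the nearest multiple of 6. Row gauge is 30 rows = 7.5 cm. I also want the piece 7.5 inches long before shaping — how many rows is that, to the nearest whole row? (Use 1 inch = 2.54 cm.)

Finished = 7 + 0.5 = 7.5 inches.
7.5 inches × 2.54 = 19.05 cm.
31/10 = 3.1 sts per cm; 19.05 × 3.1 = 59.05 sts.
Nearest multiple of 6 → 60.
7.5 inches = 19.05 cm; × 4 = 76.20 → 76 rows.

Cast on 60 stitches; work 76 rows.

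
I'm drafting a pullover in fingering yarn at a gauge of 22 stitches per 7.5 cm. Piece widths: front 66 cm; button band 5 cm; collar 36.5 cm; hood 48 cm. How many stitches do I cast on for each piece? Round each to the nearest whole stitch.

front 194; button band 15; collar 107; hood 141.

Rate = 22/7.5 = 2.933 sts per cm.
front: 66 × 2.933 = 193.60 → 194.
button band: 5 × 2.933 = 14.67 → 15.
collar: 36.5 × 2.933 = 107.07 → 107.
hood: 48 × 2.933 = 140.80 → 141.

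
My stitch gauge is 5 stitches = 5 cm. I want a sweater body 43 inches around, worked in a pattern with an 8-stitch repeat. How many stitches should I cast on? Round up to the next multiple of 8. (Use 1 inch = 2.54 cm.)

43 in = 43 × 2.54 = 109.22 cm.
5 / 5 = 1 sts/cm.
109.22 × 1 = 109.22 sts.
→ 112.

112 stitches.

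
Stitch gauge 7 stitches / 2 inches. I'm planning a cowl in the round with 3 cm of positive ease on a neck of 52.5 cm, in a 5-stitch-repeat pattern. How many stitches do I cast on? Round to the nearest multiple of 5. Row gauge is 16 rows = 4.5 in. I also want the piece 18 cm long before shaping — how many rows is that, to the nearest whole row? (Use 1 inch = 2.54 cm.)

Finished = 52.5 + 3 = 55.5 cm.
55.5 cm × 1/2.54 = 21.85 inches.
7/2 = 3.5 sts per in; 21.85 × 3.5 = 76.48 sts.
Nearest multiple of 5 → 75.
18 cm = 7.09 inches; × 3.556 = 25.20 → 25 rows.

Cast on 75 stitches; work 25 rows.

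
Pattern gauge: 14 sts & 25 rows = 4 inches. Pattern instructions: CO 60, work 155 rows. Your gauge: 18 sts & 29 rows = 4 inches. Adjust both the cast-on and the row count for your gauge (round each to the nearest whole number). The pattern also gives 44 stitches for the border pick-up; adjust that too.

Stitches: 60 × 18/14 = 77.14 → 77.
Rows: 155 × 29/25 = 179.80 → 180.
border pick-up: 44 × 18/14 = 56.57 → 57.

Cast on 77 stitches; work 180 rows; border pick-up 57 stitches.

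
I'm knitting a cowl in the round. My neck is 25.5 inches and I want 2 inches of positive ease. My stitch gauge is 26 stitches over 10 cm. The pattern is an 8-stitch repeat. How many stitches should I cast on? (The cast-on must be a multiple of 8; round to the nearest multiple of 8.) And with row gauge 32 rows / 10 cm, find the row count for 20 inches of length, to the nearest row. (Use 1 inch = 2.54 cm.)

Cast on 184 stitches; work 163 rows.

Finished = 25.5 + 2 = 27.5 inches.
27.5 inches × 2.54 = 69.85 cm.
26/10 = 2.6 sts per cm; 69.85 × 2.6 = 181.61 sts.
Nearest multiple of 8 → 184.
20 inches = 50.80 cm; × 3.2 = 162.56 → 163 rows.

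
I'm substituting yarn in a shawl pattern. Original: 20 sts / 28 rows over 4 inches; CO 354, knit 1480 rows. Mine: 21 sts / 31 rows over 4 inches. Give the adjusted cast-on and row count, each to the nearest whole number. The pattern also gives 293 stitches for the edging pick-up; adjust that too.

Stitches: 354 × 21/20 = 371.70 → 372.
Rows: 1480 × 31/28 = 1638.57 → 1639.
edging pick-up: 293 × 21/20 = 307.65 → 308.

Cast on 372 stitches; work 1639 rows; edging pick-up 308 stitches.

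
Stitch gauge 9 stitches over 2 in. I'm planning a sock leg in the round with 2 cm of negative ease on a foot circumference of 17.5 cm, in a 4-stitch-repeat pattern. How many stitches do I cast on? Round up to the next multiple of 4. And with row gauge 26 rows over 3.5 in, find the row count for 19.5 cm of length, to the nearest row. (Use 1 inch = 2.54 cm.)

Cast on 28 stitches; work 57 rows.

Finished = 17.5 − 2 = 15.5 cm.
15.5 cm × 1/2.54 = 6.10 inches.
9/2 = 4.5 sts per in; 6.10 × 4.5 = 27.46 sts.
Next multiple of 4 → 28.
19.5 cm = 7.68 inches; × 7.429 = 57.03 → 57 rows.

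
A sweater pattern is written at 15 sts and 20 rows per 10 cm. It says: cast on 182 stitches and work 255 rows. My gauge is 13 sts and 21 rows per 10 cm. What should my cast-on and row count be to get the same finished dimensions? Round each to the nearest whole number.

Cast on 158 stitches; work 268 rows.

Stitches: 182 × 13/15 = 157.73 → 158.
Rows: 255 × 21/20 = 267.75 → 268.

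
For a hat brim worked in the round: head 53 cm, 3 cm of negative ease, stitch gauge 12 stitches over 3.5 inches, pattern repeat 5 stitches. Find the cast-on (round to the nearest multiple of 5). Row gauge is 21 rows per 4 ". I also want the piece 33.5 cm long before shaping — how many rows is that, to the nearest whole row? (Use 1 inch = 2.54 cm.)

Cast on 65 stitches; work 69 rows.

Finished = 53 − 3 = 50 cm.
50 cm × 1/2.54 = 19.69 inches.
12/3.5 = 3.429 sts per in; 19.69 × 3.429 = 67.49 sts.
Nearest multiple of 5 → 65.
33.5 cm = 13.19 inches; × 5.25 = 69.24 → 69 rows.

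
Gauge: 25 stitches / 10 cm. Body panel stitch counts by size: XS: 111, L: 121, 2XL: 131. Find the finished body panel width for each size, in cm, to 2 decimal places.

25/10 = 2.5 sts per cm.
XS: 111 / 2.5 = 44.400 → 44.40 cm.
L: 121 / 2.5 = 48.400 → 48.40 cm.
2XL: 131 / 2.5 = 52.400 → 52.40 cm.

XS 44.40 cm; L 48.40 cm; 2XL 52.40 cm.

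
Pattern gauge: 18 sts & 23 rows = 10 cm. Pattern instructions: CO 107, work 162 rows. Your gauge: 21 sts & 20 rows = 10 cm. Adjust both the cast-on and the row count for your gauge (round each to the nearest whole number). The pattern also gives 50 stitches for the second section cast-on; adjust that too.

Stitches: 107 × 21/18 = 124.83 → 125.
Rows: 162 × 20/23 = 140.87 → 141.
second section cast-on: 50 × 21/18 = 58.33 → 58.

Cast on 125 stitches; work 141 rows; second section cast-on 58 stitches.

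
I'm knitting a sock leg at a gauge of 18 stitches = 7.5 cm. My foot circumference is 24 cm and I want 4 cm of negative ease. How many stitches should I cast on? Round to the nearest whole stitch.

48 stitches.

Finished = 24 − 4 = 20 cm.
18 / 7.5 = 2.4 sts per cm.
20.00 × 2.4 = 48.00 sts.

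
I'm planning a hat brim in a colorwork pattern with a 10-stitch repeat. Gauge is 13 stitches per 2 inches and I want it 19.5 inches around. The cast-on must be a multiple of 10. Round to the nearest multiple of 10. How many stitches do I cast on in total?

13 / 2 = 6.5 sts per inch.
19.5 × 6.5 = 126.75 sts.
Nearest multiple of 10: 130.

CO 130 sts.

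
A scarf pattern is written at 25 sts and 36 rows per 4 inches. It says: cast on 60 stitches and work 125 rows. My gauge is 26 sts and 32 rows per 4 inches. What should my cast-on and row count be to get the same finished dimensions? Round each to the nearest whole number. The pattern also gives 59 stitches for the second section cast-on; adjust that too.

Cast on 62 stitches; work 111 rows; second section cast-on 61 stitches.

Stitches: 60 × 26/25 = 62.40 → 62.
Rows: 125 × 32/36 = 111.11 → 111.
second section cast-on: 59 × 26/25 = 61.36 → 61.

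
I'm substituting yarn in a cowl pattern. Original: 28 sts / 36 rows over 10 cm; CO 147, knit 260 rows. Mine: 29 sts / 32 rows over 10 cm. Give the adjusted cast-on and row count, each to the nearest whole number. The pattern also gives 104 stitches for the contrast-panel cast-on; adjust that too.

Stitches: 147 × 29/28 = 152.25 → 152.
Rows: 260 × 32/36 = 231.11 → 231.
contrast-panel cast-on: 104 × 29/28 = 107.71 → 108.

Cast on 152 stitches; work 231 rows; contrast-panel cast-on 108 stitches.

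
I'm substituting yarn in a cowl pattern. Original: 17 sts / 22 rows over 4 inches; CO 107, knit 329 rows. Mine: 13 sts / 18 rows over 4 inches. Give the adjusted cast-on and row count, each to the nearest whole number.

Stitches: 107 × 13/17 = 81.82 → 82.
Rows: 329 × 18/22 = 269.18 → 269.

Cast on 82 stitches; work 269 rows.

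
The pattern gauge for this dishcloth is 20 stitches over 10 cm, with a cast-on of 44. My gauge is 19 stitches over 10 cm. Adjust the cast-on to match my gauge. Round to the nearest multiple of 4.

Scale factor = 19 / 20 = 0.950.
44 × 19 / 20 = 41.80 sts.
→ 40 sts.

Cast on 40 stitches.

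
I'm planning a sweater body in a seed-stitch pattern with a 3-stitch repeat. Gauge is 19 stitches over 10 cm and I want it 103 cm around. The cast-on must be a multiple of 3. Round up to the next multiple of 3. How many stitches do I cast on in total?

19 / 10 = 1.9 sts per cm.
103 × 1.9 = 195.70 sts.
Next multiple of 3: 198.

CO 198 sts.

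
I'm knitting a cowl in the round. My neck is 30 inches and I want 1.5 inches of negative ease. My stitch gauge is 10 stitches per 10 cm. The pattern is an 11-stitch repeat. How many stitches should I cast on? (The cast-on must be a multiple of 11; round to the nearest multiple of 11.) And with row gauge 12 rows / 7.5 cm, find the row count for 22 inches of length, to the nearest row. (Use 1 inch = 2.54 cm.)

Finished = 30 − 1.5 = 28.5 inches.
28.5 inches × 2.54 = 72.39 cm.
10/10 = 1 sts per cm; 72.39 × 1 = 72.39 sts.
Nearest multiple of 11 → 77.
22 inches = 55.88 cm; × 1.6 = 89.41 → 89 rows.

Cast on 77 stitches; work 89 rows.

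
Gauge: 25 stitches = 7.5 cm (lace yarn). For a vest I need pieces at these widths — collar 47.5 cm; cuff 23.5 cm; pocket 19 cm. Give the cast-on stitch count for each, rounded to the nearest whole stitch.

Rate = 25/7.5 = 3.333 sts per cm.
collar: 47.5 × 3.333 = 158.33 → 158.
cuff: 23.5 × 3.333 = 78.33 → 78.
pocket: 19 × 3.333 = 63.33 → 63.

collar 158; cuff 78; pocket 63.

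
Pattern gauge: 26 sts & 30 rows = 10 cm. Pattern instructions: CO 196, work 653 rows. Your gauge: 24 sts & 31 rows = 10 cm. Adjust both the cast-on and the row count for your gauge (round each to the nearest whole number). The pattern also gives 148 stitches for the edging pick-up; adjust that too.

Stitches: 196 × 24/26 = 180.92 → 181.
Rows: 653 × 31/30 = 674.77 → 675.
edging pick-up: 148 × 24/26 = 136.62 → 137.

Cast on 181 stitches; work 675 rows; edging pick-up 137 stitches.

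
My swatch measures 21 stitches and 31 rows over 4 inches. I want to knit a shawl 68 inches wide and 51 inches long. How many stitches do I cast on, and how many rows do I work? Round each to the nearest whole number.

Stitch gauge = 21/4 = 5.25 sts/in; 68 × 5.25 = 357.00 → 357 sts.
Row gauge = 31/4 = 7.75 rows/in; 51 × 7.75 = 395.25 → 395 rows.

Cast on 357 stitches and work 395 rows.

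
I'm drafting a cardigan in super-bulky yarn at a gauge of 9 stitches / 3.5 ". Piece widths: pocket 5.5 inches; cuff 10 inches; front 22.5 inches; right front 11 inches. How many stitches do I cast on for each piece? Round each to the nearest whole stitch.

pocket 14; cuff 26; front 58; right front 28.

Rate = 9/3.5 = 2.571 sts per in.
pocket: 5.5 × 2.571 = 14.14 → 14.
cuff: 10 × 2.571 = 25.71 → 26.
front: 22.5 × 2.571 = 57.86 → 58.
right front: 11 × 2.571 = 28.29 → 28.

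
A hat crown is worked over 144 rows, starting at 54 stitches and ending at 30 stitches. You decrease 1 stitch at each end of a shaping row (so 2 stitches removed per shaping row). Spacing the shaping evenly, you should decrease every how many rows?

Stitches to remove: |30 − 54| = 24.
Shaping rows needed: 24 / 2 = 12.
144 rows / 12 = every 12 rows.

Decrease every 12th row.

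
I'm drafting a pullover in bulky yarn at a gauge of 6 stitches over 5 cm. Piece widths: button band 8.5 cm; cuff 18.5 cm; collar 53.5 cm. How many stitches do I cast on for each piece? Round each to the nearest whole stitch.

button band 10; cuff 22; collar 64.

Rate = 6/5 = 1.2 sts per cm.
button band: 8.5 × 1.2 = 10.20 → 10.
cuff: 18.5 × 1.2 = 22.20 → 22.
collar: 53.5 × 1.2 = 64.20 → 64.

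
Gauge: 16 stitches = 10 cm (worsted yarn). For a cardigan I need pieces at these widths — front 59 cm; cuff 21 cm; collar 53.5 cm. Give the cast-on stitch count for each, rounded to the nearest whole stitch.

Rate = 16/10 = 1.6 sts per cm.
front: 59 × 1.6 = 94.40 → 94.
cuff: 21 × 1.6 = 33.60 → 34.
collar: 53.5 × 1.6 = 85.60 → 86.

front 94; cuff 34; collar 86.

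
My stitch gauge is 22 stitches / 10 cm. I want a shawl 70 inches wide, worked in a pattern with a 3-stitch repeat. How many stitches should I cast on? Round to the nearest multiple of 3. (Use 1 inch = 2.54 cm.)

70 in = 70 × 2.54 = 177.80 cm.
22 / 10 = 2.2 sts/cm.
177.80 × 2.2 = 391.16 sts.
→ 390.

Cast on 390 stitches.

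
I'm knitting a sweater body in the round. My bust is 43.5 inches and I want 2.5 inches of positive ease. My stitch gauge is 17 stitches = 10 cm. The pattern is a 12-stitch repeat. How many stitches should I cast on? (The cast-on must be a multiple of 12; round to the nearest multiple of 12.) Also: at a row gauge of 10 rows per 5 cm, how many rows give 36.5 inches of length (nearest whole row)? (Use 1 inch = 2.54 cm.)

Cast on 204 stitches; work 185 rows.

Finished = 43.5 + 2.5 = 46 inches.
46 inches × 2.54 = 116.84 cm.
17/10 = 1.7 sts per cm; 116.84 × 1.7 = 198.63 sts.
Nearest multiple of 12 → 204.
36.5 inches = 92.71 cm; × 2 = 185.42 → 185 rows.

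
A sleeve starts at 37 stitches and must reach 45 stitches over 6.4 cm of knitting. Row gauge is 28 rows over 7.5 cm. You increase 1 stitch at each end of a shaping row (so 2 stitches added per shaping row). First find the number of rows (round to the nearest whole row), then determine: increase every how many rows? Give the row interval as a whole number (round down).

Increase every 6th row.

Rows = 6.4 × 3.733 = 23.9 → 24 rows.
Stitches to add: 8 → 4 shaping rows (at 2 st each).
24 / 4 = 6.00 → every 6 rows.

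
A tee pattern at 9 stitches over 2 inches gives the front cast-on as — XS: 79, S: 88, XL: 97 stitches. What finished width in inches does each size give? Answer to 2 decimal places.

XS 17.56 inches; S 19.56 inches; XL 21.56 inches.

9/2 = 4.5 sts per in.
XS: 79 / 4.5 = 17.556 → 17.56 in.
S: 88 / 4.5 = 19.556 → 19.56 in.
XL: 97 / 4.5 = 21.556 → 21.56 in.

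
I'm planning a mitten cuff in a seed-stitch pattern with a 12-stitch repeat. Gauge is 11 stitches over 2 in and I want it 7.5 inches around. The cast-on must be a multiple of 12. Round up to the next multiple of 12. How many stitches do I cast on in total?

48 stitches.

11 / 2 = 5.5 sts per inch.
7.5 × 5.5 = 41.25 sts.
Next multiple of 12: 48.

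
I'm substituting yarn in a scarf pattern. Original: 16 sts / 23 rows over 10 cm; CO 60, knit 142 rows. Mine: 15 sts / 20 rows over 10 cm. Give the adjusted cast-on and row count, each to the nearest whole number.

Cast on 56 stitches; work 123 rows.

Stitches: 60 × 15/16 = 56.25 → 56.
Rows: 142 × 20/23 = 123.48 → 123.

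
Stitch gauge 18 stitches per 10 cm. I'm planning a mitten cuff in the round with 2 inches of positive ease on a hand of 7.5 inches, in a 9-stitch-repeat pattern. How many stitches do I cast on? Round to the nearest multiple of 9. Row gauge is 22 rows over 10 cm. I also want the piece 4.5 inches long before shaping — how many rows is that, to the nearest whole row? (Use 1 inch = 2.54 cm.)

Finished = 7.5 + 2 = 9.5 inches.
9.5 inches × 2.54 = 24.13 cm.
18/10 = 1.8 sts per cm; 24.13 × 1.8 = 43.43 sts.
Nearest multiple of 9 → 45.
4.5 inches = 11.43 cm; × 2.2 = 25.15 → 25 rows.

Cast on 45 stitches; work 25 rows.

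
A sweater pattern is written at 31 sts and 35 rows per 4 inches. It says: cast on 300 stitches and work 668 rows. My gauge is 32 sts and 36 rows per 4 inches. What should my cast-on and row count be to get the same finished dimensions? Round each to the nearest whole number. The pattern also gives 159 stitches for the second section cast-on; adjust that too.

Stitches: 300 × 32/31 = 309.68 → 310.
Rows: 668 × 36/35 = 687.09 → 687.
second section cast-on: 159 × 32/31 = 164.13 → 164.

Cast on 310 stitches; work 687 rows; second section cast-on 164 stitches.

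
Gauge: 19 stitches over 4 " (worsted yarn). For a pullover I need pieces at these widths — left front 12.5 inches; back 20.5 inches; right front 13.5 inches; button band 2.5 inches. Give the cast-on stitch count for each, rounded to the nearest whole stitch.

Rate = 19/4 = 4.75 sts per in.
left front: 12.5 × 4.75 = 59.38 → 59.
back: 20.5 × 4.75 = 97.38 → 97.
right front: 13.5 × 4.75 = 64.12 → 64.
button band: 2.5 × 4.75 = 11.88 → 12.

left front 59; back 97; right front 64; button band 12.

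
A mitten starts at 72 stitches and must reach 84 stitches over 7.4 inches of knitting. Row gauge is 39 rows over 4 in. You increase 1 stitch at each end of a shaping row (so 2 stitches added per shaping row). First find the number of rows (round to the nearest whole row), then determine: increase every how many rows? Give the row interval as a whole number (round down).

Increase every 12th row.

Rows = 7.4 × 9.75 = 72.2 → 72 rows.
Stitches to add: 12 → 6 shaping rows (at 2 st each).
72 / 6 = 12.00 → every 12 rows.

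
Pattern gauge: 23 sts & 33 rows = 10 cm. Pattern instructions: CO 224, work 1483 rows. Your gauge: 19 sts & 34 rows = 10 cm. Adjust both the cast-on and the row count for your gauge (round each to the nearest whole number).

Stitches: 224 × 19/23 = 185.04 → 185.
Rows: 1483 × 34/33 = 1527.94 → 1528.

Cast on 185 stitches; work 1528 rows.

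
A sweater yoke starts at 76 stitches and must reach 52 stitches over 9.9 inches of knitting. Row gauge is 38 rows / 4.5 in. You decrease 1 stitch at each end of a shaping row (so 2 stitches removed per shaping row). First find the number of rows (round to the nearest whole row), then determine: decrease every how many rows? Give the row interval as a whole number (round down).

Rows = 9.9 × 8.444 = 83.6 → 84 rows.
Stitches to remove: 24 → 12 shaping rows (at 2 st each).
84 / 12 = 7.00 → every 7 rows.

Decrease every 7th row.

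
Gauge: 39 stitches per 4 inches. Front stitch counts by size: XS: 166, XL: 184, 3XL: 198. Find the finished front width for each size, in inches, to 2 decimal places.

39/4 = 9.75 sts per in.
XS: 166 / 9.75 = 17.026 → 17.03 in.
XL: 184 / 9.75 = 18.872 → 18.87 in.
3XL: 198 / 9.75 = 20.308 → 20.31 in.

XS 17.03 inches; XL 18.87 inches; 3XL 20.31 inches.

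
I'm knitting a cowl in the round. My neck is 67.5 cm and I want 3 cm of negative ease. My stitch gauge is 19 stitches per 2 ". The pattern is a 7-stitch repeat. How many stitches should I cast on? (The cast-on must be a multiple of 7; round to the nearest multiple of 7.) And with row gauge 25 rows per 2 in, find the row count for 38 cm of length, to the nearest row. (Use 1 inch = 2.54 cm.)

Cast on 238 stitches; work 187 rows.

Finished = 67.5 − 3 = 64.5 cm.
64.5 cm × 1/2.54 = 25.39 inches.
19/2 = 9.5 sts per in; 25.39 × 9.5 = 241.24 sts.
Nearest multiple of 7 → 238.
38 cm = 14.96 inches; × 12.5 = 187.01 → 187 rows.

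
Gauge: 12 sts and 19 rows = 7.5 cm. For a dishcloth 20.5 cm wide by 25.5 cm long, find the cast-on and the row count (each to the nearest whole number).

Stitch gauge = 12/7.5 = 1.6 sts/cm; 20.5 × 1.6 = 32.80 → 33 sts.
Row gauge = 19/7.5 = 2.533 rows/cm; 25.5 × 2.533 = 64.60 → 65 rows.

Cast on 33 stitches and work 65 rows.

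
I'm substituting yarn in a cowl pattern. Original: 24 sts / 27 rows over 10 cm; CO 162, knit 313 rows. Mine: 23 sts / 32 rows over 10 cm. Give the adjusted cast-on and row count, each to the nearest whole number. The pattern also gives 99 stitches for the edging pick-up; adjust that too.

Stitches: 162 × 23/24 = 155.25 → 155.
Rows: 313 × 32/27 = 370.96 → 371.
edging pick-up: 99 × 23/24 = 94.88 → 95.

Cast on 155 stitches; work 371 rows; edging pick-up 95 stitches.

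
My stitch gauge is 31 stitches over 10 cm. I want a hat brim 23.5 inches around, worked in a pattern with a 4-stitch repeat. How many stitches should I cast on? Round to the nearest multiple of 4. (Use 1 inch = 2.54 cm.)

CO 184 sts.

23.5 in = 23.5 × 2.54 = 59.69 cm.
31 / 10 = 3.1 sts/cm.
59.69 × 3.1 = 185.04 sts.
→ 184.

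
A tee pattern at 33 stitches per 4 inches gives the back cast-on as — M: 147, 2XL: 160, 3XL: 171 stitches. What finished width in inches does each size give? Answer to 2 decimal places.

M 17.82 inches; 2XL 19.39 inches; 3XL 20.73 inches.

33/4 = 8.25 sts per in.
M: 147 / 8.25 = 17.818 → 17.82 in.
2XL: 160 / 8.25 = 19.394 → 19.39 in.
3XL: 171 / 8.25 = 20.727 → 20.73 in.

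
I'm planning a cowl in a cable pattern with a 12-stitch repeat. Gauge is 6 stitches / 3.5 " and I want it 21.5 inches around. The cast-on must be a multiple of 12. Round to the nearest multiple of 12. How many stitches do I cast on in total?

6 / 3.5 = 1.714 sts per inch.
21.5 × 1.714 = 36.86 sts.
Nearest multiple of 12: 36.

CO 36 sts.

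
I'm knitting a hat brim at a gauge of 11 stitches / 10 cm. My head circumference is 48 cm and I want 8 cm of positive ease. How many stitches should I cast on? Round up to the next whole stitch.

Finished = 48 + 8 = 56 cm.
11 / 10 = 1.1 sts per cm.
56.00 × 1.1 = 61.60 sts.
→ 62 sts.

62 stitches.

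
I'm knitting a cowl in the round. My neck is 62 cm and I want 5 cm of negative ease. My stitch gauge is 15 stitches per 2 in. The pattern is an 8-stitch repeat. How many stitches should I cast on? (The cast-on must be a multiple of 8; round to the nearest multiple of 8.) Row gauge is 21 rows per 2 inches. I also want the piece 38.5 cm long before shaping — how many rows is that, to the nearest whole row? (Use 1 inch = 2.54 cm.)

Finished = 62 − 5 = 57 cm.
57 cm × 1/2.54 = 22.44 inches.
15/2 = 7.5 sts per in; 22.44 × 7.5 = 168.31 sts.
Nearest multiple of 8 → 168.
38.5 cm = 15.16 inches; × 10.5 = 159.15 → 159 rows.

Cast on 168 stitches; work 159 rows.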